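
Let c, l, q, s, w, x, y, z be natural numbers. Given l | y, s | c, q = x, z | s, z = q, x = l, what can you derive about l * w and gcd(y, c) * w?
l * w | gcd(y, c) * w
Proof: Because z = q and z | s, q | s. Since q = x, x | s. Because x = l, l | s. s | c, so l | c. l | y, so l | gcd(y, c). Then l * w | gcd(y, c) * w.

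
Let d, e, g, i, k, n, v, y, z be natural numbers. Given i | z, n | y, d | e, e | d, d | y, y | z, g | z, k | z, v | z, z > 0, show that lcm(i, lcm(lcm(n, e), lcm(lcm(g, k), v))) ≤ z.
Since d | e and e | d, d = e. d | y, so e | y. Because n | y, lcm(n, e) | y. Since y | z, lcm(n, e) | z. g | z and k | z, so lcm(g, k) | z. Since v | z, lcm(lcm(g, k), v) | z. Because lcm(n, e) | z, lcm(lcm(n, e), lcm(lcm(g, k), v)) | z. Since i | z, lcm(i, lcm(lcm(n, e), lcm(lcm(g, k), v))) | z. z > 0, so lcm(i, lcm(lcm(n, e), lcm(lcm(g, k), v))) ≤ z.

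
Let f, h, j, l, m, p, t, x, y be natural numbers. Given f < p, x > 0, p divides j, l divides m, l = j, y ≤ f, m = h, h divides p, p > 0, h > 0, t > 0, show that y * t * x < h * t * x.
Because l = j and l divides m, j divides m. Because p divides j, p divides m. Since m = h, p divides h. h > 0, so p ≤ h. Since h divides p and p > 0, h ≤ p. Since p ≤ h, p = h. Because y ≤ f and f < p, y < p. p = h, so y < h. Using t > 0, by multiplying by a positive, y * t < h * t. Because x > 0, by multiplying by a positive, y * t * x < h * t * x.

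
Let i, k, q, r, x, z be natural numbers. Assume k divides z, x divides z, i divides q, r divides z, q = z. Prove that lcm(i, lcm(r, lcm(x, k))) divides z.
q = z and i divides q, thus i divides z. x divides z and k divides z, so lcm(x, k) divides z. r divides z, so lcm(r, lcm(x, k)) divides z. Since i divides z, lcm(i, lcm(r, lcm(x, k))) divides z.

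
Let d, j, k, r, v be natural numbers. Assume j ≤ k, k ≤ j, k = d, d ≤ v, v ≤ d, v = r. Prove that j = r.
j ≤ k and k ≤ j, hence j = k. Since k = d, j = d. d ≤ v and v ≤ d, therefore d = v. From j = d, j = v. Since v = r, j = r.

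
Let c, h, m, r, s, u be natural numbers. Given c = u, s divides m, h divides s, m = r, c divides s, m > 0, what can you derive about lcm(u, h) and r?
lcm(u, h) ≤ r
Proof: Because c = u and c divides s, u divides s. Since h divides s, lcm(u, h) divides s. s divides m, so lcm(u, h) divides m. m > 0, so lcm(u, h) ≤ m. m = r, so lcm(u, h) ≤ r.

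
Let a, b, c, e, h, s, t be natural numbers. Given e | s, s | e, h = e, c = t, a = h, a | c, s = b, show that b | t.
a = h and h = e, so a = e. Because e | s and s | e, e = s. a = e, so a = s. a | c, so s | c. From s = b, b | c. From c = t, b | t.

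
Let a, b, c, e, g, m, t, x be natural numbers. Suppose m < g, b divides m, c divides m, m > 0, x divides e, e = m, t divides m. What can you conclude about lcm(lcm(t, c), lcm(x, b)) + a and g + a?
lcm(lcm(t, c), lcm(x, b)) + a < g + a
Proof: Since t divides m and c divides m, lcm(t, c) divides m. e = m and x divides e, hence x divides m. b divides m, so lcm(x, b) divides m. lcm(t, c) divides m, so lcm(lcm(t, c), lcm(x, b)) divides m. Since m > 0, lcm(lcm(t, c), lcm(x, b)) ≤ m. Since m < g, lcm(lcm(t, c), lcm(x, b)) < g. Then lcm(lcm(t, c), lcm(x, b)) + a < g + a.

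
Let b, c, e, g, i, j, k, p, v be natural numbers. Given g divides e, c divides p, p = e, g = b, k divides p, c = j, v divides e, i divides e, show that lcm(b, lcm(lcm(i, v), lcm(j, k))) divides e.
Since g = b and g divides e, b divides e. Since i divides e and v divides e, lcm(i, v) divides e. Since c = j and c divides p, j divides p. Since k divides p, lcm(j, k) divides p. Since p = e, lcm(j, k) divides e. lcm(i, v) divides e, so lcm(lcm(i, v), lcm(j, k)) divides e. Because b divides e, lcm(b, lcm(lcm(i, v), lcm(j, k))) divides e.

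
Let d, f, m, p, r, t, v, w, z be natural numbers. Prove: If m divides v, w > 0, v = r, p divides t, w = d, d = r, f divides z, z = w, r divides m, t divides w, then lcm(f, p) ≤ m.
w = d and d = r, so w = r. v = r and m divides v, therefore m divides r. From r divides m, r = m. Since w = r, w = m. From z = w and f divides z, f divides w. p divides t and t divides w, so p divides w. f divides w, so lcm(f, p) divides w. w > 0, so lcm(f, p) ≤ w. Since w = m, lcm(f, p) ≤ m.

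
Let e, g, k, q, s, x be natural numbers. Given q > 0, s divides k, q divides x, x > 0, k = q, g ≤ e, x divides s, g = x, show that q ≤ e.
k = q and s divides k, hence s divides q. x divides s, so x divides q. q > 0, so x ≤ q. q divides x and x > 0, thus q ≤ x. x ≤ q, so x = q. g = x, so g = q. g ≤ e, so q ≤ e.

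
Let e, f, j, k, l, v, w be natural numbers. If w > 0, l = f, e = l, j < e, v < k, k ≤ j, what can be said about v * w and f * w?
v * w < f * w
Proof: Since e = l and l = f, e = f. v < k and k ≤ j, so v < j. j < e, so v < e. e = f, so v < f. Since w > 0, by multiplying by a positive, v * w < f * w.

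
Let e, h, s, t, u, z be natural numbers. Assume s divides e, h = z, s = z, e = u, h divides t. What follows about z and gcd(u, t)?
z divides gcd(u, t)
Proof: s = z and s divides e, thus z divides e. Since e = u, z divides u. h = z and h divides t, so z divides t. z divides u, so z divides gcd(u, t).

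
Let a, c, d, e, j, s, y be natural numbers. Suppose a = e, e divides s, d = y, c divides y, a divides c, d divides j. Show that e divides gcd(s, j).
a divides c and c divides y, so a divides y. Since a = e, e divides y. d = y and d divides j, therefore y divides j. Since e divides y, e divides j. e divides s, so e divides gcd(s, j).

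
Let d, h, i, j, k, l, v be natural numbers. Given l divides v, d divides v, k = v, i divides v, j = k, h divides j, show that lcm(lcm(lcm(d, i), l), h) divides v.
From d divides v and i divides v, lcm(d, i) divides v. From l divides v, lcm(lcm(d, i), l) divides v. Since j = k and k = v, j = v. h divides j, so h divides v. Since lcm(lcm(d, i), l) divides v, lcm(lcm(lcm(d, i), l), h) divides v.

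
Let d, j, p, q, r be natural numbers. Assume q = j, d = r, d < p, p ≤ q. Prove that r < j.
d = r and d < p, therefore r < p. Since p ≤ q, r < q. Since q = j, r < j.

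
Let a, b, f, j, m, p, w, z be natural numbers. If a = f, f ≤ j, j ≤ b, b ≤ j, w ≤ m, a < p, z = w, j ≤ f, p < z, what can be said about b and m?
b < m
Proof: f ≤ j and j ≤ f, hence f = j. Since a = f, a = j. j ≤ b and b ≤ j, thus j = b. a = j, so a = b. From a < p and p < z, a < z. a = b, so b < z. Since z = w, b < w. Because w ≤ m, b < m.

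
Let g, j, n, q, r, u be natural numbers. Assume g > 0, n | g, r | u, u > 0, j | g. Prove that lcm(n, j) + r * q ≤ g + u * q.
From n | g and j | g, lcm(n, j) | g. Because g > 0, lcm(n, j) ≤ g. Since r | u and u > 0, r ≤ u. Then r * q ≤ u * q. Since lcm(n, j) ≤ g, lcm(n, j) + r * q ≤ g + u * q.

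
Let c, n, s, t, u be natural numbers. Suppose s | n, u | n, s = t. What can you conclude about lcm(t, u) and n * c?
lcm(t, u) | n * c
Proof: s = t and s | n, so t | n. Since u | n, lcm(t, u) | n. Then lcm(t, u) | n * c.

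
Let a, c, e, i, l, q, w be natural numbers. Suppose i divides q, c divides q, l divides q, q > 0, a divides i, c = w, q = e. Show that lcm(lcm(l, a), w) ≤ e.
Since a divides i and i divides q, a divides q. Since l divides q, lcm(l, a) divides q. c = w and c divides q, so w divides q. lcm(l, a) divides q, so lcm(lcm(l, a), w) divides q. Since q > 0, lcm(lcm(l, a), w) ≤ q. Since q = e, lcm(lcm(l, a), w) ≤ e.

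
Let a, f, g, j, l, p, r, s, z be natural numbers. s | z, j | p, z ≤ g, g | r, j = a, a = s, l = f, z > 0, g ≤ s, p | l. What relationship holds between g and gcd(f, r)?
g | gcd(f, r)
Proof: s | z and z > 0, so s ≤ z. z ≤ g, so s ≤ g. Since g ≤ s, s = g. Since a = s, a = g. j | p and p | l, therefore j | l. Since l = f, j | f. j = a, so a | f. a = g, so g | f. g | r, so g | gcd(f, r).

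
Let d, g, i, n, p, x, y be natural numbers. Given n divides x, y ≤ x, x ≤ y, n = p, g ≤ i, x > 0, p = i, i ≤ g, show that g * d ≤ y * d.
From x ≤ y and y ≤ x, x = y. Because n = p and p = i, n = i. From i ≤ g and g ≤ i, i = g. Since n = i, n = g. Since n divides x and x > 0, n ≤ x. Since n = g, g ≤ x. Since x = y, g ≤ y. By multiplying by a non-negative, g * d ≤ y * d.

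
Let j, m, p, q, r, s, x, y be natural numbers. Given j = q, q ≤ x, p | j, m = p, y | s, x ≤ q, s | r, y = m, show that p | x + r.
Because q ≤ x and x ≤ q, q = x. j = q and p | j, thus p | q. q = x, so p | x. From y = m and m = p, y = p. y | s and s | r, thus y | r. y = p, so p | r. Since p | x, p | x + r.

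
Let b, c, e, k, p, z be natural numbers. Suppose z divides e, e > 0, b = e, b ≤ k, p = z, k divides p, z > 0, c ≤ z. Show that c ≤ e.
z divides e and e > 0, hence z ≤ e. Because p = z and k divides p, k divides z. Since z > 0, k ≤ z. Since b ≤ k, b ≤ z. Since b = e, e ≤ z. z ≤ e, so z = e. c ≤ z, so c ≤ e.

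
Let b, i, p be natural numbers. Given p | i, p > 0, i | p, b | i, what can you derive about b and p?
b ≤ p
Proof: i | p and p | i, so i = p. b | i, so b | p. p > 0, so b ≤ p.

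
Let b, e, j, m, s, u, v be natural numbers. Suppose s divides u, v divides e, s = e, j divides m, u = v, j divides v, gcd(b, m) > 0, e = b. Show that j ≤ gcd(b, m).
u = v and s divides u, thus s divides v. s = e, so e divides v. From v divides e, v = e. e = b, so v = b. Because j divides v, j divides b. Because j divides m, j divides gcd(b, m). gcd(b, m) > 0, so j ≤ gcd(b, m).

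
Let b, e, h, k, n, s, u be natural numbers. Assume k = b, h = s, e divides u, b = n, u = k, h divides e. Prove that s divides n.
Because u = k and e divides u, e divides k. Since k = b, e divides b. Since h divides e, h divides b. Since h = s, s divides b. Since b = n, s divides n.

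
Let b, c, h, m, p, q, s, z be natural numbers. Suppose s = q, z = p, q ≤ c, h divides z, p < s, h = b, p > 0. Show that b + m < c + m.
z = p and h divides z, therefore h divides p. Since p > 0, h ≤ p. Since h = b, b ≤ p. s = q and p < s, thus p < q. q ≤ c, so p < c. From b ≤ p, b < c. Then b + m < c + m.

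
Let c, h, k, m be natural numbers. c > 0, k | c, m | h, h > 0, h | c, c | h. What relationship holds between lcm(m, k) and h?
lcm(m, k) | h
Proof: c | h and h > 0, therefore c ≤ h. From h | c and c > 0, h ≤ c. Because c ≤ h, c = h. k | c, so k | h. Since m | h, lcm(m, k) | h.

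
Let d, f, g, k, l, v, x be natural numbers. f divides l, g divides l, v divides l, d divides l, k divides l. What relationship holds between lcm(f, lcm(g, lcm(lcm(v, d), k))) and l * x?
lcm(f, lcm(g, lcm(lcm(v, d), k))) divides l * x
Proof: v divides l and d divides l, so lcm(v, d) divides l. k divides l, so lcm(lcm(v, d), k) divides l. Because g divides l, lcm(g, lcm(lcm(v, d), k)) divides l. Since f divides l, lcm(f, lcm(g, lcm(lcm(v, d), k))) divides l. Then lcm(f, lcm(g, lcm(lcm(v, d), k))) divides l * x.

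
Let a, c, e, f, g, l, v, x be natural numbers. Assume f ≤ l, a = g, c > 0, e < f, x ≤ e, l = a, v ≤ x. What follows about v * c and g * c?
v * c < g * c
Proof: Because e < f and f ≤ l, e < l. x ≤ e, so x < l. Since v ≤ x, v < l. Because l = a, v < a. Since a = g, v < g. Combining with c > 0, by multiplying by a positive, v * c < g * c.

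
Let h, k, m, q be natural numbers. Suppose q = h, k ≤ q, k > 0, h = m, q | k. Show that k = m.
q | k and k > 0, hence q ≤ k. k ≤ q, so k = q. q = h, so k = h. Since h = m, k = m.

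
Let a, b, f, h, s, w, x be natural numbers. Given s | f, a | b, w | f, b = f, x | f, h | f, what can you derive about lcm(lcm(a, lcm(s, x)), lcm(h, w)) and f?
lcm(lcm(a, lcm(s, x)), lcm(h, w)) | f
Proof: Since b = f and a | b, a | f. s | f and x | f, hence lcm(s, x) | f. Since a | f, lcm(a, lcm(s, x)) | f. h | f and w | f, so lcm(h, w) | f. Since lcm(a, lcm(s, x)) | f, lcm(lcm(a, lcm(s, x)), lcm(h, w)) | f.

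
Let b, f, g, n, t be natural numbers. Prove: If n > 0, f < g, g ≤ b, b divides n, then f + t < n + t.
b divides n and n > 0, therefore b ≤ n. Since g ≤ b, g ≤ n. f < g, so f < n. Then f + t < n + t.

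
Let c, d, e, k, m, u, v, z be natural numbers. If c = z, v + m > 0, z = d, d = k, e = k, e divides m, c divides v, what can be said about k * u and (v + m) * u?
k * u ≤ (v + m) * u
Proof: c = z and z = d, so c = d. d = k, so c = k. Since c divides v, k divides v. Because e = k and e divides m, k divides m. Since k divides v, k divides v + m. Since v + m > 0, k ≤ v + m. By multiplying by a non-negative, k * u ≤ (v + m) * u.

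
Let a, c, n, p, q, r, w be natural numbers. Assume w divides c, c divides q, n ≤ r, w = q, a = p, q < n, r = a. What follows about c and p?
c < p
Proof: r = a and a = p, so r = p. Since w = q and w divides c, q divides c. c divides q, so q = c. From q < n and n ≤ r, q < r. Since q = c, c < r. Since r = p, c < p.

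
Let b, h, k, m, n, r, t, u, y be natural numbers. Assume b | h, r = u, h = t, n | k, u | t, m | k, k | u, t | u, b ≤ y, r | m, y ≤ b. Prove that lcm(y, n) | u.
t | u and u | t, therefore t = u. h = t, so h = u. From b ≤ y and y ≤ b, b = y. Since b | h, y | h. h = u, so y | u. From r = u and r | m, u | m. Since m | k, u | k. Since k | u, k = u. Because n | k, n | u. y | u, so lcm(y, n) | u.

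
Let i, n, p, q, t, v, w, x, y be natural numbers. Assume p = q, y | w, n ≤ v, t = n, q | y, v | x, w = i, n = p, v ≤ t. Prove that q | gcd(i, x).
q | y and y | w, thus q | w. w = i, so q | i. t = n and v ≤ t, therefore v ≤ n. Since n ≤ v, v = n. n = p, so v = p. Since p = q, v = q. v | x, so q | x. Since q | i, q | gcd(i, x).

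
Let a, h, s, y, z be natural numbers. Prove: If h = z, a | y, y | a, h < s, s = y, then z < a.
Since y | a and a | y, y = a. s = y, so s = a. Since h < s, h < a. h = z, so z < a.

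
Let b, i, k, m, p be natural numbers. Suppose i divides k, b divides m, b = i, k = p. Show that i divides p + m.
k = p and i divides k, thus i divides p. From b = i and b divides m, i divides m. Since i divides p, i divides p + m.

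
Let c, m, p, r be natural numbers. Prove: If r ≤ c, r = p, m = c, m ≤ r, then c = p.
Since m = c and m ≤ r, c ≤ r. r ≤ c, so c = r. r = p, so c = p.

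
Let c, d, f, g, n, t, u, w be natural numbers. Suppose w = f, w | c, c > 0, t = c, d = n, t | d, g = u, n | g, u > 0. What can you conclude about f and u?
f ≤ u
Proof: w = f and w | c, therefore f | c. Since c > 0, f ≤ c. d = n and t | d, so t | n. g = u and n | g, thus n | u. Since t | n, t | u. t = c, so c | u. u > 0, so c ≤ u. f ≤ c, so f ≤ u.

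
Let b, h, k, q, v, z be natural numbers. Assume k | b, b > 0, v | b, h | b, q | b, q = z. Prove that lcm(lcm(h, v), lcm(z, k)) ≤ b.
h | b and v | b, hence lcm(h, v) | b. q = z and q | b, therefore z | b. Since k | b, lcm(z, k) | b. lcm(h, v) | b, so lcm(lcm(h, v), lcm(z, k)) | b. Since b > 0, lcm(lcm(h, v), lcm(z, k)) ≤ b.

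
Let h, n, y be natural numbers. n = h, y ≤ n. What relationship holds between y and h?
y ≤ h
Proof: From n = h and y ≤ n, by substitution, y ≤ h.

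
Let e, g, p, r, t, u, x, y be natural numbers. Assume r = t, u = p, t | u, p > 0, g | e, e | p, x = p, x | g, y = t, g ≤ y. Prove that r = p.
u = p and t | u, so t | p. p > 0, so t ≤ p. g | e and e | p, hence g | p. x = p and x | g, hence p | g. Since g | p, g = p. Because y = t and g ≤ y, g ≤ t. Since g = p, p ≤ t. Since t ≤ p, t = p. r = t, so r = p.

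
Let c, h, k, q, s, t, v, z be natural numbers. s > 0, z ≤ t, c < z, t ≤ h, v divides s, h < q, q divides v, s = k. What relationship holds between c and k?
c < k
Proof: From q divides v and v divides s, q divides s. s > 0, so q ≤ s. Since h < q, h < s. t ≤ h, so t < s. Since z ≤ t, z < s. Since s = k, z < k. Since c < z, c < k.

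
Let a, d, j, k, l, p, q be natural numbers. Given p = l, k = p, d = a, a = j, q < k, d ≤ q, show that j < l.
d = a and d ≤ q, therefore a ≤ q. a = j, so j ≤ q. k = p and q < k, therefore q < p. Since j ≤ q, j < p. p = l, so j < l.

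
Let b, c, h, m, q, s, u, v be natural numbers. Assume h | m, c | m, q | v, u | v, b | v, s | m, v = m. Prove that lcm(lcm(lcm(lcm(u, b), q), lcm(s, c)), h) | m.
u | v and b | v, hence lcm(u, b) | v. q | v, so lcm(lcm(u, b), q) | v. Since v = m, lcm(lcm(u, b), q) | m. s | m and c | m, thus lcm(s, c) | m. lcm(lcm(u, b), q) | m, so lcm(lcm(lcm(u, b), q), lcm(s, c)) | m. Because h | m, lcm(lcm(lcm(lcm(u, b), q), lcm(s, c)), h) | m.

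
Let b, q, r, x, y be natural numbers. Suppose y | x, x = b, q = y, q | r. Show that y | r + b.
From q = y and q | r, y | r. x = b and y | x, thus y | b. Since y | r, y | r + b.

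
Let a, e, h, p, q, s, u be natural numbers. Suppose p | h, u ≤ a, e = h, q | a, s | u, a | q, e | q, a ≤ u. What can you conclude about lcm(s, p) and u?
lcm(s, p) | u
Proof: Since a ≤ u and u ≤ a, a = u. Because q | a and a | q, q = a. Because e = h and e | q, h | q. p | h, so p | q. q = a, so p | a. Since a = u, p | u. s | u, so lcm(s, p) | u.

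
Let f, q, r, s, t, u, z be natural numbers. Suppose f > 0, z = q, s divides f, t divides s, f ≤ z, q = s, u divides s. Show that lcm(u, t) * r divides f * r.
Because s divides f and f > 0, s ≤ f. Because z = q and q = s, z = s. Since f ≤ z, f ≤ s. Since s ≤ f, s = f. Because u divides s and t divides s, lcm(u, t) divides s. s = f, so lcm(u, t) divides f. Then lcm(u, t) * r divides f * r.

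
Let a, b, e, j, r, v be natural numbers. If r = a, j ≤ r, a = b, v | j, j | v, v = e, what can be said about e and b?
e ≤ b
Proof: Because j | v and v | j, j = v. From v = e, j = e. r = a and a = b, therefore r = b. j ≤ r, so j ≤ b. Since j = e, e ≤ b.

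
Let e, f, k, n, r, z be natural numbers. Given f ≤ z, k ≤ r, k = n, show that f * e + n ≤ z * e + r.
Since f ≤ z, f * e ≤ z * e. Because k = n and k ≤ r, n ≤ r. Since f * e ≤ z * e, f * e + n ≤ z * e + r.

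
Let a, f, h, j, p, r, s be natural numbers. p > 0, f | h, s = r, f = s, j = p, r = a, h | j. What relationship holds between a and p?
a ≤ p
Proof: f = s and f | h, thus s | h. h | j, so s | j. Since s = r, r | j. j = p, so r | p. Since p > 0, r ≤ p. Since r = a, a ≤ p.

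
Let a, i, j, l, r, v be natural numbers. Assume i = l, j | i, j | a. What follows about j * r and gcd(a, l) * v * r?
j * r | gcd(a, l) * v * r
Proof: Since i = l and j | i, j | l. j | a, so j | gcd(a, l). Then j | gcd(a, l) * v. Then j * r | gcd(a, l) * v * r.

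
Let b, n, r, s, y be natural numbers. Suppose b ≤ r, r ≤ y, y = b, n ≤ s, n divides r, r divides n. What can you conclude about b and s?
b ≤ s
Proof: From n divides r and r divides n, n = r. y = b and r ≤ y, so r ≤ b. From b ≤ r, r = b. Since n = r, n = b. Since n ≤ s, b ≤ s.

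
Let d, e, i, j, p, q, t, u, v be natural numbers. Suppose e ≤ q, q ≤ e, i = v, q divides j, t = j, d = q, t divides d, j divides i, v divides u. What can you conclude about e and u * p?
e divides u * p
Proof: Since d = q and t divides d, t divides q. t = j, so j divides q. From q divides j, j = q. q ≤ e and e ≤ q, hence q = e. Since j = q, j = e. Because i = v and j divides i, j divides v. Since v divides u, j divides u. Since j = e, e divides u. Then e divides u * p.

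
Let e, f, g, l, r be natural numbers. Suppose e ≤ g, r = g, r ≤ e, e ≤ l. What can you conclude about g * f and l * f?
g * f ≤ l * f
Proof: Because r = g and r ≤ e, g ≤ e. e ≤ g, so e = g. Since e ≤ l, g ≤ l. Then g * f ≤ l * f.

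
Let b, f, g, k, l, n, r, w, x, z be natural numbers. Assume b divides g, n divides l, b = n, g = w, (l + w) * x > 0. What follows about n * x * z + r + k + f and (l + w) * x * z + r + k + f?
n * x * z + r + k + f ≤ (l + w) * x * z + r + k + f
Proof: b = n and b divides g, so n divides g. Since g = w, n divides w. n divides l, so n divides l + w. Then n * x divides (l + w) * x. Since (l + w) * x > 0, n * x ≤ (l + w) * x. By multiplying by a non-negative, n * x * z ≤ (l + w) * x * z. Then n * x * z + r ≤ (l + w) * x * z + r. Then n * x * z + r + k ≤ (l + w) * x * z + r + k. Then n * x * z + r + k + f ≤ (l + w) * x * z + r + k + f.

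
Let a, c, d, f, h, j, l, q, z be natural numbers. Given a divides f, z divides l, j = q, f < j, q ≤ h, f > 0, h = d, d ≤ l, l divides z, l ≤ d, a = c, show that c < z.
Since a = c and a divides f, c divides f. Since f > 0, c ≤ f. d ≤ l and l ≤ d, hence d = l. From l divides z and z divides l, l = z. d = l, so d = z. j = q and f < j, so f < q. Since q ≤ h, f < h. h = d, so f < d. d = z, so f < z. c ≤ f, so c < z.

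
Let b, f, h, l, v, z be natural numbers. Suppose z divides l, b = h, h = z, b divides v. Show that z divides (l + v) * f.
From b = h and h = z, b = z. Since b divides v, z divides v. Since z divides l, z divides l + v. Then z divides (l + v) * f.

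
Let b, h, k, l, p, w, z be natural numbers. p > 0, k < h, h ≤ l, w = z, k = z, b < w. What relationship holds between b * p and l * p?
b * p < l * p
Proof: Because w = z and b < w, b < z. k = z and k < h, hence z < h. h ≤ l, so z < l. From b < z, b < l. p > 0, so b * p < l * p.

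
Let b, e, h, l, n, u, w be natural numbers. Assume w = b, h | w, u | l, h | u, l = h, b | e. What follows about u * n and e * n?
u * n | e * n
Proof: Since l = h and u | l, u | h. Since h | u, h = u. w = b and h | w, so h | b. b | e, so h | e. Since h = u, u | e. Then u * n | e * n.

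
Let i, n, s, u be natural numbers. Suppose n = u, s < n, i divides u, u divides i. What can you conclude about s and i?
s < i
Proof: u divides i and i divides u, hence u = i. n = u, so n = i. s < n, so s < i.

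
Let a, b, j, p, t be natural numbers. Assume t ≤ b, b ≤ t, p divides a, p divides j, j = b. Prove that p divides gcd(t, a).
b ≤ t and t ≤ b, therefore b = t. j = b, so j = t. Since p divides j, p divides t. Since p divides a, p divides gcd(t, a).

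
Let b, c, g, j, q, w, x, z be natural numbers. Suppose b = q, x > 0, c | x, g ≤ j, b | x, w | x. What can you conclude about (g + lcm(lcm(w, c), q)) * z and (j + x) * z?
(g + lcm(lcm(w, c), q)) * z ≤ (j + x) * z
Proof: w | x and c | x, hence lcm(w, c) | x. b = q and b | x, therefore q | x. lcm(w, c) | x, so lcm(lcm(w, c), q) | x. Since x > 0, lcm(lcm(w, c), q) ≤ x. g ≤ j, so g + lcm(lcm(w, c), q) ≤ j + x. Then (g + lcm(lcm(w, c), q)) * z ≤ (j + x) * z.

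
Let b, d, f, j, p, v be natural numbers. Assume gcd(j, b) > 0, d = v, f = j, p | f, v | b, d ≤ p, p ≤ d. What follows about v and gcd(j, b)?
v ≤ gcd(j, b)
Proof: p ≤ d and d ≤ p, hence p = d. f = j and p | f, therefore p | j. p = d, so d | j. Since d = v, v | j. v | b, so v | gcd(j, b). Since gcd(j, b) > 0, v ≤ gcd(j, b).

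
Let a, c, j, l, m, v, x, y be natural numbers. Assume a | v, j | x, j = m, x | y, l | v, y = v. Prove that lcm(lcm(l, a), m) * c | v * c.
l | v and a | v, thus lcm(l, a) | v. From j = m and j | x, m | x. x | y, so m | y. y = v, so m | v. From lcm(l, a) | v, lcm(lcm(l, a), m) | v. Then lcm(lcm(l, a), m) * c | v * c.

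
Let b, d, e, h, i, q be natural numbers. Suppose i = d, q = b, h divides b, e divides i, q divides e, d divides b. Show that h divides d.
q = b and q divides e, therefore b divides e. Because i = d and e divides i, e divides d. b divides e, so b divides d. Since d divides b, b = d. h divides b, so h divides d.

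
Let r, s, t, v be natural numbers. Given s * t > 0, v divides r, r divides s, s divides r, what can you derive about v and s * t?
v ≤ s * t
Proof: r divides s and s divides r, therefore r = s. v divides r, so v divides s. Then v divides s * t. Since s * t > 0, v ≤ s * t.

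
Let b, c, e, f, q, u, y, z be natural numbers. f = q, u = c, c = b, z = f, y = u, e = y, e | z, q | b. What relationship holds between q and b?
q = b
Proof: u = c and c = b, so u = b. e = y and e | z, hence y | z. Since y = u, u | z. Since z = f, u | f. u = b, so b | f. Since f = q, b | q. q | b, so b = q. Then q = b.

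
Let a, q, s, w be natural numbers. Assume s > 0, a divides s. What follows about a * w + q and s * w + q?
a * w + q ≤ s * w + q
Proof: Because a divides s and s > 0, a ≤ s. By multiplying by a non-negative, a * w ≤ s * w. Then a * w + q ≤ s * w + q.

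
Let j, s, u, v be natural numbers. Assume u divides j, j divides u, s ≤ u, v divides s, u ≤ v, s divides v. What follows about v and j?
v = j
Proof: From s divides v and v divides s, s = v. Since s ≤ u, v ≤ u. u ≤ v, so v = u. Since u divides j and j divides u, u = j. v = u, so v = j.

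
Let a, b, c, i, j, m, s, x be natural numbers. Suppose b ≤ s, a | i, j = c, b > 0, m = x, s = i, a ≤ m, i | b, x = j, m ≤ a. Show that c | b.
Because m = x and x = j, m = j. Since j = c, m = c. Because i | b and b > 0, i ≤ b. Since s = i and b ≤ s, b ≤ i. Since i ≤ b, i = b. Since a ≤ m and m ≤ a, a = m. Since a | i, m | i. Because i = b, m | b. Since m = c, c | b.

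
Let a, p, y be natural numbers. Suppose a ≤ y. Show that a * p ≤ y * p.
a ≤ y. By multiplying by a non-negative, a * p ≤ y * p.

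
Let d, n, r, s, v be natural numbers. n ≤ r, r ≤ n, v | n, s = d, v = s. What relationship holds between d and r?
d | r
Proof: Since v = s and s = d, v = d. n ≤ r and r ≤ n, so n = r. Since v | n, v | r. v = d, so d | r.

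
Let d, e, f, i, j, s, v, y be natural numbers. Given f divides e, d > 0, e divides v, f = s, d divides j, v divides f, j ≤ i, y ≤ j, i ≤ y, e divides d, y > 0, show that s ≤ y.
e divides v and v divides f, therefore e divides f. f divides e, so e = f. Since f = s, e = s. e divides d and d > 0, so e ≤ d. j ≤ i and i ≤ y, therefore j ≤ y. y ≤ j, so j = y. d divides j, so d divides y. y > 0, so d ≤ y. Since e ≤ d, e ≤ y. Since e = s, s ≤ y.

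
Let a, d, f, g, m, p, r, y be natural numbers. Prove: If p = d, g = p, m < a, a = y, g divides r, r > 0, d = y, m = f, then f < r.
a = y and m < a, therefore m < y. Since m = f, f < y. p = d and d = y, therefore p = y. g = p and g divides r, hence p divides r. Since p = y, y divides r. Since r > 0, y ≤ r. Since f < y, f < r.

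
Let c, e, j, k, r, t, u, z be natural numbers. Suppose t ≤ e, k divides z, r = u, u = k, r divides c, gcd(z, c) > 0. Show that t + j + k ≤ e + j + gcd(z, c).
From t ≤ e, t + j ≤ e + j. r = u and u = k, thus r = k. From r divides c, k divides c. Since k divides z, k divides gcd(z, c). Since gcd(z, c) > 0, k ≤ gcd(z, c). Since t + j ≤ e + j, t + j + k ≤ e + j + gcd(z, c).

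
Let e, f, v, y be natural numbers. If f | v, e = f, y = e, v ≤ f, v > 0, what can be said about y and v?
y = v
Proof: Since y = e and e = f, y = f. Because f | v and v > 0, f ≤ v. v ≤ f, so f = v. y = f, so y = v.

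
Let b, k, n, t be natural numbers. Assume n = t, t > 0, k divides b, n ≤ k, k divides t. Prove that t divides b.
k divides t and t > 0, hence k ≤ t. n = t and n ≤ k, therefore t ≤ k. k ≤ t, so k = t. k divides b, so t divides b.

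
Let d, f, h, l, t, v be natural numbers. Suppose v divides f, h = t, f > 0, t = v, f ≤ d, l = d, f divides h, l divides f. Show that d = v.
h = t and t = v, thus h = v. Since f divides h, f divides v. Since v divides f, v = f. l = d and l divides f, therefore d divides f. Since f > 0, d ≤ f. f ≤ d, so f = d. v = f, so v = d. Then d = v.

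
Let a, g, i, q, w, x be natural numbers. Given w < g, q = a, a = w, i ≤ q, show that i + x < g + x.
q = a and i ≤ q, therefore i ≤ a. Since a = w, i ≤ w. w < g, so i < g. Then i + x < g + x.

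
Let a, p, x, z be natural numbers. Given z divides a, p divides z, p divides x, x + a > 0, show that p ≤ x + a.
p divides z and z divides a, thus p divides a. p divides x, so p divides x + a. Since x + a > 0, p ≤ x + a.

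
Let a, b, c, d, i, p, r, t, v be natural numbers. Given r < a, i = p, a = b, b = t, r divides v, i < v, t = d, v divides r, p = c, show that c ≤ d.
i = p and p = c, therefore i = c. From i < v, c < v. a = b and b = t, so a = t. t = d, so a = d. r divides v and v divides r, so r = v. r < a, so v < a. Because a = d, v < d. c < v, so c < d. Then c ≤ d.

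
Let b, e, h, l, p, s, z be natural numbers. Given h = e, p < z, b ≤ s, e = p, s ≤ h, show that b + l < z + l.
From h = e and e = p, h = p. b ≤ s and s ≤ h, so b ≤ h. h = p, so b ≤ p. p < z, so b < z. Then b + l < z + l.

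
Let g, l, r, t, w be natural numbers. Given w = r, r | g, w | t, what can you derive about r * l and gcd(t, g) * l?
r * l | gcd(t, g) * l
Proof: From w = r and w | t, r | t. Since r | g, r | gcd(t, g). Then r * l | gcd(t, g) * l.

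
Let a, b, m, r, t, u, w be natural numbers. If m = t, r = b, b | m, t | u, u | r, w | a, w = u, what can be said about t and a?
t | a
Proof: r = b and u | r, thus u | b. Because m = t and b | m, b | t. Since u | b, u | t. Since t | u, u = t. Since w = u, w = t. w | a, so t | a.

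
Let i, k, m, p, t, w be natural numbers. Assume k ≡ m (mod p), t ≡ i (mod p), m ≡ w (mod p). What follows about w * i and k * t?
w * i ≡ k * t (mod p)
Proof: k ≡ m (mod p) and m ≡ w (mod p), hence k ≡ w (mod p). Since t ≡ i (mod p), k * t ≡ w * i (mod p). Then w * i ≡ k * t (mod p).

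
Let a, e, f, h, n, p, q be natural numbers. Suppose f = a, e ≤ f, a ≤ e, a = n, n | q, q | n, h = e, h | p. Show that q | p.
Because f = a and e ≤ f, e ≤ a. a ≤ e, so e = a. a = n, so e = n. n | q and q | n, so n = q. Since e = n, e = q. Since h = e and h | p, e | p. Because e = q, q | p.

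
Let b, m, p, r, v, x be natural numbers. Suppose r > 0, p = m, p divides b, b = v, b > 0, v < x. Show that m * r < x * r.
From p divides b and b > 0, p ≤ b. Since p = m, m ≤ b. b = v, so m ≤ v. Since v < x, m < x. Since r > 0, by multiplying by a positive, m * r < x * r.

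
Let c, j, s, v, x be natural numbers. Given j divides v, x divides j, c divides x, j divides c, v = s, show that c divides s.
From c divides x and x divides j, c divides j. j divides c, so j = c. Since v = s and j divides v, j divides s. Since j = c, c divides s.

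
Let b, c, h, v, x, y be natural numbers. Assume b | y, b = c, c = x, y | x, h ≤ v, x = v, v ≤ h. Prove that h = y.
b = c and b | y, therefore c | y. Since c = x, x | y. From y | x, y = x. x = v, so y = v. From v ≤ h and h ≤ v, v = h. Since y = v, y = h. Then h = y.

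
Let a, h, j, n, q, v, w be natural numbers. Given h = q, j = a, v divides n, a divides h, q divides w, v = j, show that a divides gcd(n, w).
v = j and j = a, hence v = a. Since v divides n, a divides n. h = q and a divides h, so a divides q. Since q divides w, a divides w. a divides n, so a divides gcd(n, w).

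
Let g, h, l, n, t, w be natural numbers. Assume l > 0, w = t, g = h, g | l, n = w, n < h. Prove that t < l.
n = w and w = t, therefore n = t. Since n < h, t < h. g = h and g | l, hence h | l. From l > 0, h ≤ l. From t < h, t < l.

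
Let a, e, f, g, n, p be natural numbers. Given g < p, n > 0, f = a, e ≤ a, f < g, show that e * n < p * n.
f < g and g < p, therefore f < p. Since f = a, a < p. e ≤ a, so e < p. Since n > 0, by multiplying by a positive, e * n < p * n.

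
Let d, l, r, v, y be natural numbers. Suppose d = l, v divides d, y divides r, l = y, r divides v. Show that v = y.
y divides r and r divides v, thus y divides v. d = l and v divides d, thus v divides l. From l = y, v divides y. y divides v, so y = v. Then v = y.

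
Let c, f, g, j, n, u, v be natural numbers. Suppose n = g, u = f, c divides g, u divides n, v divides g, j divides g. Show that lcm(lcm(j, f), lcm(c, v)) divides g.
n = g and u divides n, thus u divides g. Since u = f, f divides g. From j divides g, lcm(j, f) divides g. c divides g and v divides g, therefore lcm(c, v) divides g. Since lcm(j, f) divides g, lcm(lcm(j, f), lcm(c, v)) divides g.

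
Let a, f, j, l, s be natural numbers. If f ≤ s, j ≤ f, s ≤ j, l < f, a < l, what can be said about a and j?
a < j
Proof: f ≤ s and s ≤ j, so f ≤ j. From j ≤ f, f = j. a < l and l < f, thus a < f. Since f = j, a < j.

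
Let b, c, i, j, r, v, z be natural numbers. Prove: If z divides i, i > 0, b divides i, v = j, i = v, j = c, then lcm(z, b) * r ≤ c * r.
i = v and v = j, thus i = j. Since j = c, i = c. Since z divides i and b divides i, lcm(z, b) divides i. From i > 0, lcm(z, b) ≤ i. Since i = c, lcm(z, b) ≤ c. By multiplying by a non-negative, lcm(z, b) * r ≤ c * r.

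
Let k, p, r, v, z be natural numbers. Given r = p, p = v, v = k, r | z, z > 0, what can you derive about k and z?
k ≤ z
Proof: r = p and p = v, so r = v. v = k, so r = k. From r | z and z > 0, r ≤ z. Since r = k, k ≤ z.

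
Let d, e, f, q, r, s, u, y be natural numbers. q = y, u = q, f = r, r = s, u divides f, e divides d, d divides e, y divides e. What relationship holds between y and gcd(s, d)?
y divides gcd(s, d)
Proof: f = r and r = s, so f = s. Since u divides f, u divides s. Since u = q, q divides s. From q = y, y divides s. e divides d and d divides e, hence e = d. y divides e, so y divides d. y divides s, so y divides gcd(s, d).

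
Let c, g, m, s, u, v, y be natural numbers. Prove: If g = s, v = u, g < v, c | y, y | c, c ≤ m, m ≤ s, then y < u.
c | y and y | c, hence c = y. c ≤ m and m ≤ s, thus c ≤ s. c = y, so y ≤ s. From v = u and g < v, g < u. Since g = s, s < u. Since y ≤ s, y < u.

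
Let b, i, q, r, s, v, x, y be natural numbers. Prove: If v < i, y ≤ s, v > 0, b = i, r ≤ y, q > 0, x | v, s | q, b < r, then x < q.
x | v and v > 0, so x ≤ v. From v < i, x < i. b = i and b < r, thus i < r. r ≤ y, so i < y. s | q and q > 0, therefore s ≤ q. Since y ≤ s, y ≤ q. i < y, so i < q. x < i, so x < q.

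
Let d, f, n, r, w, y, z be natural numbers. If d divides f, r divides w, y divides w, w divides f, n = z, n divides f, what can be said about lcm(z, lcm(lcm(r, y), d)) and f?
lcm(z, lcm(lcm(r, y), d)) divides f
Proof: Since n = z and n divides f, z divides f. r divides w and y divides w, so lcm(r, y) divides w. Because w divides f, lcm(r, y) divides f. Since d divides f, lcm(lcm(r, y), d) divides f. Since z divides f, lcm(z, lcm(lcm(r, y), d)) divides f.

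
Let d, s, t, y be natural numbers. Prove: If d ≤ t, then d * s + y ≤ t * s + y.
d ≤ t, hence d * s ≤ t * s. Then d * s + y ≤ t * s + y.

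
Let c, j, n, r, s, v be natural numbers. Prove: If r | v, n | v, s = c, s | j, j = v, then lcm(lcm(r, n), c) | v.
Since r | v and n | v, lcm(r, n) | v. Because j = v and s | j, s | v. s = c, so c | v. Since lcm(r, n) | v, lcm(lcm(r, n), c) | v.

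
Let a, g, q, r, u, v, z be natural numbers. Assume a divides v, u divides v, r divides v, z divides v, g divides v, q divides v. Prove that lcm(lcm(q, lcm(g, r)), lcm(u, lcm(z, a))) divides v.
Because g divides v and r divides v, lcm(g, r) divides v. q divides v, so lcm(q, lcm(g, r)) divides v. Since z divides v and a divides v, lcm(z, a) divides v. u divides v, so lcm(u, lcm(z, a)) divides v. lcm(q, lcm(g, r)) divides v, so lcm(lcm(q, lcm(g, r)), lcm(u, lcm(z, a))) divides v.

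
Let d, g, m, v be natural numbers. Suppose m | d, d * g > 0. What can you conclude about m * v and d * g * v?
m * v ≤ d * g * v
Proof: m | d, so m | d * g. Since d * g > 0, m ≤ d * g. Then m * v ≤ d * g * v.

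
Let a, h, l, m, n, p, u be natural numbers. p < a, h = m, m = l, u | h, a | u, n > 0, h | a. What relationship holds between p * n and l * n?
p * n < l * n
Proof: a | u and u | h, thus a | h. Since h | a, a = h. Since h = m, a = m. p < a, so p < m. From m = l, p < l. Since n > 0, p * n < l * n.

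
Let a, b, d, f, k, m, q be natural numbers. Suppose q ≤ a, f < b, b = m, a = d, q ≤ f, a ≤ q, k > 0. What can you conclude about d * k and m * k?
d * k < m * k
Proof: q ≤ a and a ≤ q, therefore q = a. Since q ≤ f, a ≤ f. f < b, so a < b. Because b = m, a < m. Because a = d, d < m. k > 0, so d * k < m * k.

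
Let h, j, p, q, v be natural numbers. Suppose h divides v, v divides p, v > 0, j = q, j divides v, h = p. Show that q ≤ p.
h = p and h divides v, hence p divides v. Since v divides p, v = p. Because j = q and j divides v, q divides v. Since v > 0, q ≤ v. v = p, so q ≤ p.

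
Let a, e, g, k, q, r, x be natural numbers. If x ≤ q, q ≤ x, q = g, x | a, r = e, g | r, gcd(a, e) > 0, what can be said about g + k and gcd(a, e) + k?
g + k ≤ gcd(a, e) + k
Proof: x ≤ q and q ≤ x, thus x = q. From q = g, x = g. Since x | a, g | a. r = e and g | r, thus g | e. g | a, so g | gcd(a, e). Since gcd(a, e) > 0, g ≤ gcd(a, e). Then g + k ≤ gcd(a, e) + k.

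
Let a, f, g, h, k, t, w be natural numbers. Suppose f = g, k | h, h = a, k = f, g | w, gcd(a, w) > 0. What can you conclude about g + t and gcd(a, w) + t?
g + t ≤ gcd(a, w) + t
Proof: Since h = a and k | h, k | a. Since k = f, f | a. Since f = g, g | a. Since g | w, g | gcd(a, w). Since gcd(a, w) > 0, g ≤ gcd(a, w). Then g + t ≤ gcd(a, w) + t.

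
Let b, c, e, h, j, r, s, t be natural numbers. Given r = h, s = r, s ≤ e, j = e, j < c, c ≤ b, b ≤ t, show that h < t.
From s = r and s ≤ e, r ≤ e. Since j = e and j < c, e < c. From c ≤ b, e < b. b ≤ t, so e < t. r ≤ e, so r < t. r = h, so h < t.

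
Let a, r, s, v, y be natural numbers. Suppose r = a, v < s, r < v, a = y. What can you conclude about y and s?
y < s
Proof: r = a and a = y, thus r = y. r < v and v < s, hence r < s. Since r = y, y < s.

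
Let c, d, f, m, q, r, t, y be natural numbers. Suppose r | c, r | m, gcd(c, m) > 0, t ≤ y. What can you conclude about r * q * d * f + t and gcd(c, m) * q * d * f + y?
r * q * d * f + t ≤ gcd(c, m) * q * d * f + y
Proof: r | c and r | m, thus r | gcd(c, m). gcd(c, m) > 0, so r ≤ gcd(c, m). Then r * q ≤ gcd(c, m) * q. Then r * q * d ≤ gcd(c, m) * q * d. Then r * q * d * f ≤ gcd(c, m) * q * d * f. Since t ≤ y, r * q * d * f + t ≤ gcd(c, m) * q * d * f + y.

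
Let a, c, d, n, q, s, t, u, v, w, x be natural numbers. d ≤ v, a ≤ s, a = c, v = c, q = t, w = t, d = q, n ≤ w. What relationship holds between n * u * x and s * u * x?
n * u * x ≤ s * u * x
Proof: w = t and n ≤ w, so n ≤ t. Since d = q and q = t, d = t. d ≤ v, so t ≤ v. Since v = c, t ≤ c. Since n ≤ t, n ≤ c. From a = c and a ≤ s, c ≤ s. Since n ≤ c, n ≤ s. Then n * u ≤ s * u. Then n * u * x ≤ s * u * x.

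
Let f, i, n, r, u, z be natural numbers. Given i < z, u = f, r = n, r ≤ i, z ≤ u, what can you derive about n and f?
n < f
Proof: From i < z and z ≤ u, i < u. From r ≤ i, r < u. Since u = f, r < f. Since r = n, n < f.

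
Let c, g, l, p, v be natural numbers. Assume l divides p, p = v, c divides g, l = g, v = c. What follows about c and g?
c = g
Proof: Because p = v and v = c, p = c. Since l = g and l divides p, g divides p. Since p = c, g divides c. From c divides g, c = g.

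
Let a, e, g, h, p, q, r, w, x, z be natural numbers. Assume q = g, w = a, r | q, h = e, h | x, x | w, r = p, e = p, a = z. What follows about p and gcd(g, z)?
p | gcd(g, z)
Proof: Since q = g and r | q, r | g. r = p, so p | g. h = e and e = p, thus h = p. Since h | x, p | x. Since w = a and x | w, x | a. a = z, so x | z. Since p | x, p | z. Since p | g, p | gcd(g, z).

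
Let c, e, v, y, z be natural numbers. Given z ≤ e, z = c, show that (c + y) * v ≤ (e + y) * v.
Because z = c and z ≤ e, c ≤ e. Then c + y ≤ e + y. By multiplying by a non-negative, (c + y) * v ≤ (e + y) * v.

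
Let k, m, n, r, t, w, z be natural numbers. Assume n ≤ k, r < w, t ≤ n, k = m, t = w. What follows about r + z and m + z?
r + z < m + z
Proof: t = w and t ≤ n, therefore w ≤ n. r < w, so r < n. Because k = m and n ≤ k, n ≤ m. r < n, so r < m. Then r + z < m + z.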